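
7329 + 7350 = 14679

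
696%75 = 21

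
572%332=240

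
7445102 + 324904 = 7770006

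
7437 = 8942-1505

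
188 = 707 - 519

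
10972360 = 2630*4172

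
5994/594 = 10 +1/11 = 10.09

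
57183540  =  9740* 5871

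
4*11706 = 46824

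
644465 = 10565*61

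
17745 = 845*21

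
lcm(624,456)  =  11856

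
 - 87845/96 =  - 916 + 91/96 = - 915.05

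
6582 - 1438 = 5144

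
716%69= 26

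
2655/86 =30 + 75/86 = 30.87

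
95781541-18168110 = 77613431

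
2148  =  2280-132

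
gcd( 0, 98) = 98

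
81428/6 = 13571  +  1/3  =  13571.33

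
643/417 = 643/417 = 1.54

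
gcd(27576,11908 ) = 4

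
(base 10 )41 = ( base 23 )1I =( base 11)38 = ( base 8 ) 51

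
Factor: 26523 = 3^2*7^1* 421^1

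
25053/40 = 25053/40 = 626.33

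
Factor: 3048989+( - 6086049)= -2^2*5^1 * 13^1*11681^1=- 3037060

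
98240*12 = 1178880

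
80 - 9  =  71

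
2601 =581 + 2020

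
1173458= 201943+971515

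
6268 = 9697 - 3429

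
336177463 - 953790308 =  - 617612845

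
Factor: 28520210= 2^1*5^1*727^1*3923^1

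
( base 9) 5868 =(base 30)4P5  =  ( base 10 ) 4355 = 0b1000100000011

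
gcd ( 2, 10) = 2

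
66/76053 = 22/25351  =  0.00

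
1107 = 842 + 265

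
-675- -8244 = 7569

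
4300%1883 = 534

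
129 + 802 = 931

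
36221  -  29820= 6401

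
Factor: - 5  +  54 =49 = 7^2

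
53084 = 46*1154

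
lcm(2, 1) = 2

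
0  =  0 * 596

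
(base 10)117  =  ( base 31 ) 3O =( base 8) 165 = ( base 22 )57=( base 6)313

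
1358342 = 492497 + 865845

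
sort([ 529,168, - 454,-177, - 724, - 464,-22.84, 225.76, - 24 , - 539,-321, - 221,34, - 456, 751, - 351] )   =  [ - 724,-539, - 464, -456, - 454, - 351, - 321, - 221, - 177,-24, - 22.84,  34,168,  225.76, 529, 751]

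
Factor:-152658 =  - 2^1*3^3*11^1*257^1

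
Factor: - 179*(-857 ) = 179^1 * 857^1  =  153403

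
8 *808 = 6464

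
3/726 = 1/242 = 0.00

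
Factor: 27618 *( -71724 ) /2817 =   -  2^3 * 43^1* 139^1*313^( - 1 )*4603^1 = -220097048/313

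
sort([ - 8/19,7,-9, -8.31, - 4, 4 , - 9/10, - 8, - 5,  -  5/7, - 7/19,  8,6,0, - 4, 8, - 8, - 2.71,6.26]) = [  -  9, - 8.31, - 8, - 8,  -  5, - 4, - 4, - 2.71,-9/10 , - 5/7 , - 8/19, - 7/19,0,4,6,6.26,7, 8,8]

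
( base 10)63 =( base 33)1u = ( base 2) 111111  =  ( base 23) 2h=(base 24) 2F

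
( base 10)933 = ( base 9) 1246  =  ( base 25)1C8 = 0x3a5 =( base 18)2ff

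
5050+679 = 5729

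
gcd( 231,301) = 7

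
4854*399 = 1936746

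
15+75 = 90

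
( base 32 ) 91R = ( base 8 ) 22073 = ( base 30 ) A95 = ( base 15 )2B35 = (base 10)9275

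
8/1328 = 1/166 = 0.01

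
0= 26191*0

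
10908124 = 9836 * 1109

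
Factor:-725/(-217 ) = 5^2 * 7^(-1 ) * 29^1*31^(-1)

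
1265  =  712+553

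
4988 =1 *4988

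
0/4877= 0 = 0.00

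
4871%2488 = 2383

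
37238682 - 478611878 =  - 441373196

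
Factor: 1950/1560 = 2^( - 2)*5^1= 5/4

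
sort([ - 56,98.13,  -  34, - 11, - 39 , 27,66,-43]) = [  -  56,  -  43, - 39,  -  34, - 11,27,66, 98.13 ] 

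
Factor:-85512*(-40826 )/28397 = 3491112912/28397 = 2^4*3^1*7^1* 73^( - 1)*137^1*149^1*389^ ( - 1)*509^1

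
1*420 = 420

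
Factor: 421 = 421^1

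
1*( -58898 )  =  -58898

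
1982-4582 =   -  2600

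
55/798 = 55/798 = 0.07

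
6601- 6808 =-207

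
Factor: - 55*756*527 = - 2^2*3^3*5^1*7^1*11^1*17^1*31^1=- 21912660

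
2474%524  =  378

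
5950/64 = 2975/32 = 92.97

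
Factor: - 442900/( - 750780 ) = 515/873 = 3^( - 2 ) * 5^1*97^ ( - 1) * 103^1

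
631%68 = 19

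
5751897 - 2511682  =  3240215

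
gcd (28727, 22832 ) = 1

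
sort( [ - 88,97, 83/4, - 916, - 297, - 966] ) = [ - 966, - 916, - 297,  -  88,  83/4,97 ]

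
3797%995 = 812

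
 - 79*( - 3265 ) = 257935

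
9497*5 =47485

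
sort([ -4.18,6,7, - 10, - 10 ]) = [-10, - 10, - 4.18,6, 7] 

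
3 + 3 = 6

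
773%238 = 59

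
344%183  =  161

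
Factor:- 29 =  - 29^1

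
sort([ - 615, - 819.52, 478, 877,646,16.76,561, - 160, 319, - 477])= [-819.52,-615,-477, - 160,16.76,  319,478,561,646, 877 ] 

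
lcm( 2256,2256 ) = 2256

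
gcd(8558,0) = 8558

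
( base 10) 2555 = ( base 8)4773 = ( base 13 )1217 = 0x9FB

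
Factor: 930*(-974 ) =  - 2^2 * 3^1*5^1*31^1*487^1 = -905820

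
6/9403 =6/9403 = 0.00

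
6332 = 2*3166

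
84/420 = 1/5  =  0.20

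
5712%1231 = 788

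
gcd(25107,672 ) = 3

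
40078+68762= 108840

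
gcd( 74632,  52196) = 4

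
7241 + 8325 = 15566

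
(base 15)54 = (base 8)117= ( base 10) 79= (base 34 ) 2b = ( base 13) 61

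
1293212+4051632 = 5344844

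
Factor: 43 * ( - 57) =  - 3^1 * 19^1*43^1 = - 2451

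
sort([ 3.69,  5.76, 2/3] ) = [ 2/3,3.69, 5.76 ] 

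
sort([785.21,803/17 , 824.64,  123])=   [803/17,123,785.21, 824.64 ] 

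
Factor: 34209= 3^3* 7^1*181^1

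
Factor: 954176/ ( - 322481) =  - 2^6*17^1*389^( - 1)*829^( - 1 )*877^1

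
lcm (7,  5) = 35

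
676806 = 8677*78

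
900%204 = 84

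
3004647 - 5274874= - 2270227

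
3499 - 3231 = 268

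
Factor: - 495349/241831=  -  19^1*29^1*269^(- 1) = - 551/269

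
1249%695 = 554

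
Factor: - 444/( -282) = 2^1*37^1*47^( - 1) = 74/47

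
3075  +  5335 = 8410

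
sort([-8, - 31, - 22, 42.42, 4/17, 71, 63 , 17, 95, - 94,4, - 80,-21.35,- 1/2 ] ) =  [ -94, - 80,-31, -22,  -  21.35 ,  -  8, - 1/2, 4/17, 4,17, 42.42, 63,71,95]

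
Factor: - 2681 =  - 7^1*383^1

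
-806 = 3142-3948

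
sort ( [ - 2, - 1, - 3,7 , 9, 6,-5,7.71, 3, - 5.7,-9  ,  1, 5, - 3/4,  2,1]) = [ - 9, - 5.7, - 5, - 3,- 2,-1, - 3/4, 1,1, 2,3 , 5,6 , 7,7.71,9 ]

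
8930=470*19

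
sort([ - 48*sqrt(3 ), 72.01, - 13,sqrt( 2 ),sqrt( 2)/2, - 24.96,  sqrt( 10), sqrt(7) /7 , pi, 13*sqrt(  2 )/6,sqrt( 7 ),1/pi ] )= [ - 48* sqrt( 3),-24.96, - 13,1/pi,sqrt( 7 ) /7,  sqrt (2 )/2,sqrt (2 ),sqrt( 7 ),13*sqrt( 2)/6,pi,sqrt(10), 72.01 ] 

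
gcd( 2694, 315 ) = 3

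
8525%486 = 263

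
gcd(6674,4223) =1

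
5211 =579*9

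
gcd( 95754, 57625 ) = 1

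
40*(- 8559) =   -  342360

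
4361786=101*43186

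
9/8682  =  3/2894 = 0.00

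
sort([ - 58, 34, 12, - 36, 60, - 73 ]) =[ - 73, - 58, - 36, 12, 34,60]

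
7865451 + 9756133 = 17621584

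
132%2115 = 132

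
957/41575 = 957/41575 = 0.02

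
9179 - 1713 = 7466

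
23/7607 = 23/7607 = 0.00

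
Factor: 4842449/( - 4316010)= - 2^( - 1)*3^( - 1 )*5^(-1 )*29^1*37^1*47^( - 1) * 3061^( - 1 )*4513^1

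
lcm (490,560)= 3920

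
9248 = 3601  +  5647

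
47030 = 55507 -8477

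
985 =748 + 237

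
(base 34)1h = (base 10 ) 51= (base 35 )1g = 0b110011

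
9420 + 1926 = 11346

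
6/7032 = 1/1172 =0.00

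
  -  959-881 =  - 1840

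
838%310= 218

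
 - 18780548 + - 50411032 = - 69191580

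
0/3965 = 0 = 0.00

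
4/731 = 4/731 =0.01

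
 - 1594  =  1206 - 2800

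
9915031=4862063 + 5052968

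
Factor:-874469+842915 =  - 31554= - 2^1*3^2*1753^1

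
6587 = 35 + 6552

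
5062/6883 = 5062/6883=0.74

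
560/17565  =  112/3513 = 0.03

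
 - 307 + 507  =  200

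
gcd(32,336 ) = 16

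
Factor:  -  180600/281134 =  - 300/467 =- 2^2 * 3^1*5^2*467^( -1 )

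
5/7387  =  5/7387 = 0.00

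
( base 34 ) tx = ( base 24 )1ib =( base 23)1L7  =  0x3fb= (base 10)1019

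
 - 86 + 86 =0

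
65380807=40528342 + 24852465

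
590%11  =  7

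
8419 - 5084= 3335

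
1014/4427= 1014/4427 = 0.23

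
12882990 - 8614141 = 4268849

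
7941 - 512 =7429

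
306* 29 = 8874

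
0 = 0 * 5204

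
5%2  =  1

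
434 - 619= - 185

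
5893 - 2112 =3781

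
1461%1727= 1461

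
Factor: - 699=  -3^1 * 233^1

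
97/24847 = 97/24847 = 0.00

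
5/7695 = 1/1539= 0.00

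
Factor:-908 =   -  2^2*227^1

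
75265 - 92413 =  - 17148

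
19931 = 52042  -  32111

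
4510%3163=1347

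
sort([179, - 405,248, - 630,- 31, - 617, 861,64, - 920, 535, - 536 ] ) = [ - 920, - 630, - 617, - 536, - 405, - 31,64, 179,248,535, 861 ] 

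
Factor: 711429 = 3^1*237143^1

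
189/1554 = 9/74=0.12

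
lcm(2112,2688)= 29568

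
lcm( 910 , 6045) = 84630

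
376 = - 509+885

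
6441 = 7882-1441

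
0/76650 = 0 = 0.00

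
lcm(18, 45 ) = 90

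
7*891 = 6237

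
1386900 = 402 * 3450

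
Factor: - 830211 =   -  3^1*31^1*79^1*113^1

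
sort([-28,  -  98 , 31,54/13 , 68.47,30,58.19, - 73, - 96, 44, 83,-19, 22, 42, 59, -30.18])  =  [ - 98, - 96, - 73, - 30.18,-28, -19,54/13, 22,30 , 31, 42,44, 58.19,59,  68.47, 83]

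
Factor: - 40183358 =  - 2^1*20091679^1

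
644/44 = 14 + 7/11=14.64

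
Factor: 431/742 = 2^ (-1) * 7^(  -  1 )*53^ (  -  1)*431^1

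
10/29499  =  10/29499 = 0.00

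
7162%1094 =598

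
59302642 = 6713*8834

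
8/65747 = 8/65747= 0.00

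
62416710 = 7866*7935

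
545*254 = 138430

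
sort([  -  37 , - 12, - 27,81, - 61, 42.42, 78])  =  [ - 61 ,  -  37, - 27, - 12, 42.42, 78,  81] 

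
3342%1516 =310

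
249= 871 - 622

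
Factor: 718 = 2^1*359^1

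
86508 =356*243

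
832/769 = 832/769 = 1.08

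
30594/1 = 30594  =  30594.00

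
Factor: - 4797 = - 3^2 * 13^1 *41^1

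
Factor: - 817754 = - 2^1 * 7^1*58411^1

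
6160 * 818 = 5038880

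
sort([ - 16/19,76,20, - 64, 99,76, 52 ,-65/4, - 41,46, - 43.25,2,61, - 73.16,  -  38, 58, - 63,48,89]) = [-73.16, - 64, - 63, - 43.25, - 41,-38,  -  65/4, - 16/19,2,20,46,48,52, 58,61,76,76,89 , 99]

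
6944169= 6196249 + 747920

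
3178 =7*454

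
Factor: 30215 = 5^1*6043^1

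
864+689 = 1553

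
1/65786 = 1/65786 = 0.00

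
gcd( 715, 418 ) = 11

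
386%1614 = 386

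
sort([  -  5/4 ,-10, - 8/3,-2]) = [-10,- 8/3,-2,-5/4] 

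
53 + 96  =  149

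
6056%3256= 2800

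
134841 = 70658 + 64183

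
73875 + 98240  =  172115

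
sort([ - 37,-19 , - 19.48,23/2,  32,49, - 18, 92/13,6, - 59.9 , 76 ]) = [ - 59.9 , - 37, - 19.48, - 19 , - 18 , 6,92/13,  23/2,32 , 49,76]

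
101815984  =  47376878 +54439106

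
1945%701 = 543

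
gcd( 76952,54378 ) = 2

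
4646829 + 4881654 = 9528483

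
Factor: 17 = 17^1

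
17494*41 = 717254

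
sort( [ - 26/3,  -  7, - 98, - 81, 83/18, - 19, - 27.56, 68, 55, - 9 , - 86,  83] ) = [ - 98, - 86,  -  81,-27.56, - 19, - 9,-26/3, - 7,83/18,  55,68,83] 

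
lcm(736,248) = 22816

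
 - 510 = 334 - 844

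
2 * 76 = 152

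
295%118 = 59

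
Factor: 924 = 2^2 *3^1*7^1*11^1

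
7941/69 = 115 + 2/23 = 115.09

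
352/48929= 352/48929  =  0.01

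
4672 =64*73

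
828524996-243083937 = 585441059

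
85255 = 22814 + 62441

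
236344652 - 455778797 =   -  219434145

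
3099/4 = 774 + 3/4 = 774.75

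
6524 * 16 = 104384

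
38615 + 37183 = 75798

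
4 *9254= 37016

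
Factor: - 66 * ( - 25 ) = 1650 = 2^1*3^1 * 5^2*11^1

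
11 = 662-651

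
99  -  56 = 43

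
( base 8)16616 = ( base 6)55010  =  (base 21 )H36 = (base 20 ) II6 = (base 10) 7566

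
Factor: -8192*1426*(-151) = 2^14*23^1*31^1* 151^1= 1763950592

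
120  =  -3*( -40 )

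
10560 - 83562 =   -  73002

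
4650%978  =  738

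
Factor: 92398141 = 11^2*763621^1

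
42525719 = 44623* 953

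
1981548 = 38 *52146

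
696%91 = 59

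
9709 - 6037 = 3672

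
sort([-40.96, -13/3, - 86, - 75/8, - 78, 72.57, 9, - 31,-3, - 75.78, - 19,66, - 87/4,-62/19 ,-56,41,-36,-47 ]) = [ - 86, - 78, - 75.78,  -  56,-47,-40.96, - 36, - 31, - 87/4, - 19, - 75/8, - 13/3, - 62/19, - 3, 9, 41,66, 72.57]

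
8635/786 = 8635/786 = 10.99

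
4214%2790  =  1424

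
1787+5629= 7416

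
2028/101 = 2028/101 = 20.08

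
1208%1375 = 1208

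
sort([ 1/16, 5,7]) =[ 1/16, 5,7 ]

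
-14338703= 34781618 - 49120321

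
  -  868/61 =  - 15 + 47/61 = -14.23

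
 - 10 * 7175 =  - 71750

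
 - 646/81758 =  - 1+40556/40879 =-0.01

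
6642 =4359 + 2283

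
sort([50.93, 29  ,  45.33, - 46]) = [ - 46, 29,45.33,50.93] 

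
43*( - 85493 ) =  - 3676199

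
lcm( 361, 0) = 0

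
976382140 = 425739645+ 550642495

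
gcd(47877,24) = 3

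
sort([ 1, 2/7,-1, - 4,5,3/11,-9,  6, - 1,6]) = [ - 9,-4, -1, - 1, 3/11, 2/7, 1, 5, 6, 6]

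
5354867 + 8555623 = 13910490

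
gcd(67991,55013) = 7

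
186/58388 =93/29194 =0.00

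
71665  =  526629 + - 454964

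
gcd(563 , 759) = 1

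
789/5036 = 789/5036 = 0.16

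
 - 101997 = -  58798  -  43199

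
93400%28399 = 8203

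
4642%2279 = 84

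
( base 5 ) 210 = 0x37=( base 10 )55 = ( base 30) 1p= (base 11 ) 50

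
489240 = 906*540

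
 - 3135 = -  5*627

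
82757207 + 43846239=126603446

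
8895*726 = 6457770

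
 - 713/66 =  - 11 + 13/66=- 10.80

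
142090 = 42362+99728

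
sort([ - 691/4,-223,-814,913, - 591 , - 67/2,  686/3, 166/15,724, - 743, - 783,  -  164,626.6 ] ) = [  -  814,  -  783, - 743, - 591,-223, - 691/4, - 164,  -  67/2, 166/15, 686/3,626.6,  724, 913] 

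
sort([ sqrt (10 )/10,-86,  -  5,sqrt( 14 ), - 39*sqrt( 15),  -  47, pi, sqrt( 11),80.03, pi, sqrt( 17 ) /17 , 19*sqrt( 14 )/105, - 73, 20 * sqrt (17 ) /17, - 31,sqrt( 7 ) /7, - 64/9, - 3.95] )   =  [ - 39*sqrt( 15 ), - 86, - 73, - 47, - 31, - 64/9,  -  5,- 3.95,sqrt(17) /17,  sqrt(10 )/10, sqrt( 7)/7, 19*  sqrt( 14 ) /105,pi,pi,sqrt(11 ),sqrt( 14),20*sqrt(17)/17,80.03 ]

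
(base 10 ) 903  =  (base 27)16c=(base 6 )4103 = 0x387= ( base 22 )1j1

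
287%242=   45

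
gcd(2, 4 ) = 2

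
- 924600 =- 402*2300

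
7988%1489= 543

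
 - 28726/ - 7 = 28726/7= 4103.71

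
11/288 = 11/288= 0.04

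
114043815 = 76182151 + 37861664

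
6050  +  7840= 13890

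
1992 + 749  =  2741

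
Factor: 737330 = 2^1*5^1*11^1*6703^1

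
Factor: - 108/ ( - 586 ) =54/293 =2^1*3^3*293^ ( - 1)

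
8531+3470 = 12001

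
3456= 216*16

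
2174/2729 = 2174/2729 = 0.80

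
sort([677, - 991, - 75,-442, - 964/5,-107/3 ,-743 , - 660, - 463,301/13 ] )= [ - 991,-743, - 660,-463, - 442, - 964/5, - 75 , - 107/3,301/13,677]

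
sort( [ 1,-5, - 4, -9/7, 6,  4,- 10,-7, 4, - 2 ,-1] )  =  [ - 10,  -  7, - 5, - 4, - 2, - 9/7,  -  1,1 , 4 , 4, 6 ] 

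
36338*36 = 1308168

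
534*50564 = 27001176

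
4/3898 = 2/1949 = 0.00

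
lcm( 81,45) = 405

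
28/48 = 7/12 = 0.58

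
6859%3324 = 211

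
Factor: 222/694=111/347 = 3^1*37^1 * 347^( - 1 )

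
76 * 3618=274968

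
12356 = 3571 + 8785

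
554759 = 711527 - 156768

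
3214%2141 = 1073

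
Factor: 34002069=3^1*11334023^1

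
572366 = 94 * 6089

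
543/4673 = 543/4673 = 0.12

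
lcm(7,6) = 42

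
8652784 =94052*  92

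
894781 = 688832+205949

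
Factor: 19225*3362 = 64634450 = 2^1*5^2  *41^2*769^1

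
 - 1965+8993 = 7028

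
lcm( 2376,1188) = 2376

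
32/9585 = 32/9585 = 0.00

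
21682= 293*74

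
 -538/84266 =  - 1 + 41864/42133 = - 0.01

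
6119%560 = 519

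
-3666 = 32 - 3698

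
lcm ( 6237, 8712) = 548856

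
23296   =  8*2912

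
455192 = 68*6694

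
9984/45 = 3328/15 = 221.87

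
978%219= 102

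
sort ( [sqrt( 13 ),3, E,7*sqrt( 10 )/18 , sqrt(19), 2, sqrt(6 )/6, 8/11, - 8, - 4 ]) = [ - 8, - 4, sqrt(6)/6, 8/11, 7*sqrt( 10 )/18,2,E,3, sqrt(13),sqrt( 19) ]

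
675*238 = 160650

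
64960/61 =1064+56/61 = 1064.92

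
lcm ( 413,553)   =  32627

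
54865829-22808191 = 32057638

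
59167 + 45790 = 104957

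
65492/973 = 9356/139 = 67.31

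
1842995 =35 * 52657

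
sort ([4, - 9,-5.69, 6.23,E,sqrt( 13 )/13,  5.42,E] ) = [ - 9, - 5.69,  sqrt(13) /13,E,E,4, 5.42,6.23]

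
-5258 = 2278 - 7536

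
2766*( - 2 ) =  - 5532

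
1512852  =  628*2409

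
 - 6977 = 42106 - 49083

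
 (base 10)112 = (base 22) 52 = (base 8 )160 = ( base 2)1110000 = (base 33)3D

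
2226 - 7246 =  - 5020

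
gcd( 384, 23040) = 384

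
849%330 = 189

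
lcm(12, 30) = 60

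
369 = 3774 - 3405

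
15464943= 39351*393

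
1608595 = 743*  2165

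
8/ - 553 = - 1 + 545/553=   - 0.01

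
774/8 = 387/4=96.75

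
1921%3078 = 1921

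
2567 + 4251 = 6818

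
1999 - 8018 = -6019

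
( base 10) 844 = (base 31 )R7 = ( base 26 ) 16c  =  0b1101001100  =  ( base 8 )1514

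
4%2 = 0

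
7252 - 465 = 6787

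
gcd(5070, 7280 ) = 130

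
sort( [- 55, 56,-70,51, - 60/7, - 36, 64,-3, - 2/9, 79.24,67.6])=[ - 70, - 55, - 36,-60/7,-3,-2/9,51,56,64,67.6,79.24]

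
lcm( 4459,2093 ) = 102557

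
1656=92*18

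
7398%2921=1556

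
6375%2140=2095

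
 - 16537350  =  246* ( -67225)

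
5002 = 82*61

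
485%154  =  23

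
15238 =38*401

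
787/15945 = 787/15945  =  0.05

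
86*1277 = 109822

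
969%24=9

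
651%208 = 27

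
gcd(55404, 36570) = 6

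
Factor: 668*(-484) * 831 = -2^4*3^1*11^2*167^1 * 277^1 = - 268672272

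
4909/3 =1636+1/3 = 1636.33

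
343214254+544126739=887340993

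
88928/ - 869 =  - 88928/869 = - 102.33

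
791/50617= 113/7231=0.02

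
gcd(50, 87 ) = 1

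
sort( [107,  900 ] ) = [107,900]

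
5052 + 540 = 5592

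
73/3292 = 73/3292 = 0.02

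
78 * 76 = 5928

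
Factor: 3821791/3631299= 3^( - 1 )*7^( - 1 )*19^( - 2 )*479^ ( - 1)*3821791^1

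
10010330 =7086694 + 2923636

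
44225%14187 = 1664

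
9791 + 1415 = 11206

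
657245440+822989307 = 1480234747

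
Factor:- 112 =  -2^4*7^1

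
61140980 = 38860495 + 22280485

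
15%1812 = 15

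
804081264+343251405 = 1147332669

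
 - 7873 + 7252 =-621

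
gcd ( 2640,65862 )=6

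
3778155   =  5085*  743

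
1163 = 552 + 611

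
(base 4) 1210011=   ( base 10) 6405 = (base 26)9C9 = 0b1100100000101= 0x1905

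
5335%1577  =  604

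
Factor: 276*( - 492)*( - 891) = 120990672 = 2^4*3^6*11^1*23^1*41^1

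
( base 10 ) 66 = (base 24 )2I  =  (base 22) 30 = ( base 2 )1000010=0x42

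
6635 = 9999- 3364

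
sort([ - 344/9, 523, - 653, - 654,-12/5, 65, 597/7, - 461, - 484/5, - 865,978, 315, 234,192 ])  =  [ - 865, - 654, - 653,-461, - 484/5, - 344/9, - 12/5, 65,597/7, 192, 234, 315,523, 978]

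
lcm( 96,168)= 672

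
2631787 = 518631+2113156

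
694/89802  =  347/44901  =  0.01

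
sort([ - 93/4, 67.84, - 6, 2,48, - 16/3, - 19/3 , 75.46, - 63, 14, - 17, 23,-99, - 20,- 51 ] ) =[ - 99, -63,-51, - 93/4, - 20  , - 17, - 19/3, - 6, - 16/3,2 , 14, 23, 48, 67.84, 75.46 ]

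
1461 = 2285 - 824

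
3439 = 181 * 19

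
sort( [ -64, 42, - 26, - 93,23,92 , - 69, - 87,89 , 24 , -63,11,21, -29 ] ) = [ - 93, - 87, - 69 , - 64, - 63 , - 29, - 26 , 11 , 21 , 23,24,42,  89, 92] 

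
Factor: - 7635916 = - 2^2*1908979^1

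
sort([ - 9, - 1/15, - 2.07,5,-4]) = [  -  9,-4,  -  2.07, - 1/15, 5 ]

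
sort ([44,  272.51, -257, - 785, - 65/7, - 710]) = [ - 785, - 710, - 257,-65/7, 44,272.51 ] 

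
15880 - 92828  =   - 76948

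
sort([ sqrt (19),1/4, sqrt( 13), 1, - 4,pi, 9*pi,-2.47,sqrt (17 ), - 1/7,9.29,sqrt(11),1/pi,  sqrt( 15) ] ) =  [ - 4, - 2.47,-1/7,1/4 , 1/pi, 1,pi,sqrt (11) , sqrt ( 13), sqrt (15), sqrt(17 ),sqrt( 19), 9.29, 9*pi]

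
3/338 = 3/338 = 0.01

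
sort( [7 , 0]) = [ 0, 7]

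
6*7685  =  46110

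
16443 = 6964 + 9479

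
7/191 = 7/191 = 0.04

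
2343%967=409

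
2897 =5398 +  - 2501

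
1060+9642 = 10702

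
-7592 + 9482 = 1890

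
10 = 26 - 16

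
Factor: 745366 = 2^1*193^1 * 1931^1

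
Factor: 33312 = 2^5*3^1 * 347^1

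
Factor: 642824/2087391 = 2^3*3^(- 1) * 7^1*13^1*29^ ( - 1)* 883^1 * 23993^ (  -  1 ) 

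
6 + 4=10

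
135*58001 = 7830135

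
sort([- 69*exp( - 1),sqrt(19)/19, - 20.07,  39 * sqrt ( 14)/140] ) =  [-69*exp(-1), - 20.07 , sqrt(19)/19 , 39 * sqrt( 14) /140]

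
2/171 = 2/171 =0.01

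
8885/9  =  987 + 2/9 = 987.22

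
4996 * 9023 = 45078908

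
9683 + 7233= 16916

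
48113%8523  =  5498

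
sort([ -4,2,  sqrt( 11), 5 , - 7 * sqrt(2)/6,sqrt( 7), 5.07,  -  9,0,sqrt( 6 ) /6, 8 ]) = [- 9, - 4,-7*sqrt( 2 )/6  ,  0,sqrt(6)/6,2 , sqrt( 7), sqrt( 11),5 , 5.07, 8 ]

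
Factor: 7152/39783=16/89= 2^4*  89^( - 1)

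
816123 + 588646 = 1404769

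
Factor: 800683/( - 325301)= - 13^1*17^1 * 3623^1*325301^(  -  1)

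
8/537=8/537 = 0.01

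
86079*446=38391234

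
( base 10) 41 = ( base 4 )221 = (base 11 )38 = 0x29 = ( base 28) 1d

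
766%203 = 157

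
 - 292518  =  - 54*5417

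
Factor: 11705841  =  3^2 * 7^1*71^1*2617^1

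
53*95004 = 5035212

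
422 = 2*211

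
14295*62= 886290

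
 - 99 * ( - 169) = 16731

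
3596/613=3596/613=5.87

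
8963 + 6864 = 15827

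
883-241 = 642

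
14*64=896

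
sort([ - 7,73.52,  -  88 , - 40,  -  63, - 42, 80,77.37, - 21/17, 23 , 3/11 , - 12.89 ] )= [ - 88, - 63, - 42, - 40 , - 12.89, - 7, - 21/17,  3/11,23 , 73.52, 77.37,80] 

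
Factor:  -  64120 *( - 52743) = 2^3*3^1* 5^1*7^1 * 229^1 * 17581^1 = 3381881160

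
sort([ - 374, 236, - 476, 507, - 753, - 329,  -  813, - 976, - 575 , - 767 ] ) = [ - 976, - 813, - 767 , - 753, - 575,-476, - 374, - 329, 236,507]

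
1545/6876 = 515/2292  =  0.22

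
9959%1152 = 743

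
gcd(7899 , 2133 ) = 3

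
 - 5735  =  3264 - 8999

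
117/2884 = 117/2884 = 0.04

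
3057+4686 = 7743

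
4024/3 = 1341 + 1/3 =1341.33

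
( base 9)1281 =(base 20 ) 284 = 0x3c4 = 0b1111000100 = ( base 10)964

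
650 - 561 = 89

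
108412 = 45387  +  63025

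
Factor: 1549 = 1549^1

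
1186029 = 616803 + 569226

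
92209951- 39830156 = 52379795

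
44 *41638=1832072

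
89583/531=168+125/177 = 168.71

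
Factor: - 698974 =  - 2^1 * 137^1*2551^1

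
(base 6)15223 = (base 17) 88f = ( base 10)2463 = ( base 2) 100110011111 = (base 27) 3A6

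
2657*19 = 50483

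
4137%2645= 1492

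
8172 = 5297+2875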